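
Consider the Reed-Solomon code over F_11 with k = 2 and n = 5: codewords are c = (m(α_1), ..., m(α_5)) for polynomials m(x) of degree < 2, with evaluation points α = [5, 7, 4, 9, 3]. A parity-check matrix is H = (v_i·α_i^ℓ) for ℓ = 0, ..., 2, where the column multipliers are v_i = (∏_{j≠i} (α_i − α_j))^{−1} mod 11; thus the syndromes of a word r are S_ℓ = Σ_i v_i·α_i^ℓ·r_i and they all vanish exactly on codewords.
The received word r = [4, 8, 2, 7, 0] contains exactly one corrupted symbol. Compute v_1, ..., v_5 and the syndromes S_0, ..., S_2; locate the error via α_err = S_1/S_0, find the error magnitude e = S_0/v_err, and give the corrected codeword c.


S = (8, 6, 10), error at position 4, error magnitude e = 6, c = [4, 8, 2, 1, 0].

Step 1: column multipliers v_i = (∏_{j≠i}(α_i − α_j))^{−1} mod 11.
  i = 1 (α = 5): (5−7)(5−4)(5−9)(5−3) = (−2)·1·(−4)·2 = 16 ≡ 5, so v_1 = 5^{−1} = 9 (mod 11).
  i = 2 (α = 7): (7−5)(7−4)(7−9)(7−3) = 2·3·(−2)·4 = −48 ≡ 7, so v_2 = 7^{−1} = 8 (mod 11).
  i = 3 (α = 4): (4−5)(4−7)(4−9)(4−3) = (−1)·(−3)·(−5)·1 = −15 ≡ 7, so v_3 = 7^{−1} = 8 (mod 11).
  i = 4 (α = 9): (9−5)(9−7)(9−4)(9−3) = 4·2·5·6 = 240 ≡ 9, so v_4 = 9^{−1} = 5 (mod 11).
  i = 5 (α = 3): (3−5)(3−7)(3−4)(3−9) = (−2)·(−4)·(−1)·(−6) = 48 ≡ 4, so v_5 = 4^{−1} = 3 (mod 11).
  v = [9, 8, 8, 5, 3].
Step 2: syndromes of r = [4, 8, 2, 7, 0] (all sums mod 11).
  S_0 = Σ v_i r_i = 9·4 + 8·8 + 8·2 + 5·7 + 3·0 = 151 ≡ 8.
  S_1 = Σ v_i α_i r_i = 9·5·4 + 8·7·8 + 8·4·2 + 5·9·7 + 3·3·0 = 1007 ≡ 6.
  α_i^2 mod 11 = [3, 5, 5, 4, 9].
  S_2 = Σ v_i α_i^2 r_i = 9·3·4 + 8·5·8 + 8·5·2 + 5·4·7 + 3·9·0 = 648 ≡ 10.
  S = (8, 6, 10) ≠ 0, so r is not a codeword (an error is present).
Step 3: locate the error. For a single error e at position i, S_ℓ = v_i·e·α_i^ℓ, so α_err = S_1/S_0.
  S_0^{−1} = 8^{−1} = 7 (mod 11), so α_err = 6·7 = 42 ≡ 9 = α_4. Error position i = 4.
  Consistency check: S_2/S_1 = 10·2 = 20 ≡ 9 = α_err ✓ (single-error assumption holds).
Step 4: error magnitude e = S_0/v_4 = S_0·∏_{j≠4}(α_4 − α_j) = 8·9 = 72 ≡ 6 (mod 11).
Step 5: correct position 4: c_4 = r_4 − e = 7 − 6 ≡ 1 (mod 11). Hence c = [4, 8, 2, 1, 0].
  Check: interpolating c through the α_i gives m(x) = 5 + 2·x (degree < 2) with m(α_i) = c_i for every i, so c is indeed a codeword.


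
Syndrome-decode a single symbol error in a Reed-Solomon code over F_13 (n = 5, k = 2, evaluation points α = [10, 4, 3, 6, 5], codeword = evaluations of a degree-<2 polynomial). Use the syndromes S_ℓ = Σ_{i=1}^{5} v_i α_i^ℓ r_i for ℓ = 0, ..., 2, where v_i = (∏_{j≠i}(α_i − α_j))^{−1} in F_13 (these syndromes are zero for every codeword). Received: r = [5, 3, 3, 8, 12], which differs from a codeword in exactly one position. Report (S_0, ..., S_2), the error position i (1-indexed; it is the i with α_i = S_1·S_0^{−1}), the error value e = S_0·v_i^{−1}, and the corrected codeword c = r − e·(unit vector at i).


S = (3, 9, 1), error at position 3, error magnitude e = 9, c = [5, 3, 7, 8, 12].

Step 1: column multipliers v_i = (∏_{j≠i}(α_i − α_j))^{−1} mod 13.
  i = 1 (α = 10): (10−4)(10−3)(10−6)(10−5) = 6·7·4·5 = 840 ≡ 8, so v_1 = 8^{−1} = 5 (mod 13).
  i = 2 (α = 4): (4−10)(4−3)(4−6)(4−5) = (−6)·1·(−2)·(−1) = −12 ≡ 1, so v_2 = 1^{−1} = 1 (mod 13).
  i = 3 (α = 3): (3−10)(3−4)(3−6)(3−5) = (−7)·(−1)·(−3)·(−2) = 42 ≡ 3, so v_3 = 3^{−1} = 9 (mod 13).
  i = 4 (α = 6): (6−10)(6−4)(6−3)(6−5) = (−4)·2·3·1 = −24 ≡ 2, so v_4 = 2^{−1} = 7 (mod 13).
  i = 5 (α = 5): (5−10)(5−4)(5−3)(5−6) = (−5)·1·2·(−1) = 10 ≡ 10, so v_5 = 10^{−1} = 4 (mod 13).
  v = [5, 1, 9, 7, 4].
Step 2: syndromes of r = [5, 3, 3, 8, 12] (all sums mod 13).
  S_0 = Σ v_i r_i = 5·5 + 1·3 + 9·3 + 7·8 + 4·12 = 159 ≡ 3.
  S_1 = Σ v_i α_i r_i = 5·10·5 + 1·4·3 + 9·3·3 + 7·6·8 + 4·5·12 = 919 ≡ 9.
  α_i^2 mod 13 = [9, 3, 9, 10, 12].
  S_2 = Σ v_i α_i^2 r_i = 5·9·5 + 1·3·3 + 9·9·3 + 7·10·8 + 4·12·12 = 1613 ≡ 1.
  S = (3, 9, 1) ≠ 0, so r is not a codeword (an error is present).
Step 3: locate the error. For a single error e at position i, S_ℓ = v_i·e·α_i^ℓ, so α_err = S_1/S_0.
  S_0^{−1} = 3^{−1} = 9 (mod 13), so α_err = 9·9 = 81 ≡ 3 = α_3. Error position i = 3.
  Consistency check: S_2/S_1 = 1·3 = 3 ≡ 3 = α_err ✓ (single-error assumption holds).
Step 4: error magnitude e = S_0/v_3 = S_0·∏_{j≠3}(α_3 − α_j) = 3·3 = 9 ≡ 9 (mod 13).
Step 5: correct position 3: c_3 = r_3 − e = 3 − 9 ≡ 7 (mod 13). Hence c = [5, 3, 7, 8, 12].
  Check: interpolating c through the α_i gives m(x) = 6 + 9·x (degree < 2) with m(α_i) = c_i for every i, so c is indeed a codeword.


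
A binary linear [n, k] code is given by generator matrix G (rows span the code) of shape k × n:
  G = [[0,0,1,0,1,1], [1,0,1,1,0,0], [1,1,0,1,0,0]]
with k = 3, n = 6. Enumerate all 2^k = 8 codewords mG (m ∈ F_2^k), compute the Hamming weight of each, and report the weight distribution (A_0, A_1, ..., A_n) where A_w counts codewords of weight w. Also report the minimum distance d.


Weight distribution: A_0 = 1, A_2 = 1, A_3 = 4, A_4 = 1, A_6 = 1. Minimum distance d = 2.

Enumerate all 2^3 = 8 messages m ∈ F_2^3.
For each, compute codeword c = mG in F_2^6, then tally its weight.
  m = 000 → c = 000000, weight = 0.
  m = 100 → c = 001011, weight = 3.
  m = 010 → c = 101100, weight = 3.
  m = 110 → c = 100111, weight = 4.
  m = 001 → c = 110100, weight = 3.
  m = 101 → c = 111111, weight = 6.
  m = 011 → c = 011000, weight = 2.
  m = 111 → c = 010011, weight = 3.
Tally weights:
  weight 0: 1 codewords.
  weight 2: 1 codewords.
  weight 3: 4 codewords.
  weight 4: 1 codewords.
  weight 6: 1 codewords.
Minimum distance d = smallest w > 0 with A_w > 0 = 2.
Sanity: Σ A_w = 8 = 2^3 = 8 ✓.


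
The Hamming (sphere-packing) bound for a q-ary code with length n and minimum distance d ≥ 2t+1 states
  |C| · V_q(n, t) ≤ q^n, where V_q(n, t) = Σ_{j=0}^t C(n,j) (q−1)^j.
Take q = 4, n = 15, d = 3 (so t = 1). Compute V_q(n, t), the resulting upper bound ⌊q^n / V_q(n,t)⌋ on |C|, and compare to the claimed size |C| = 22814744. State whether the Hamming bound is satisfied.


V_q(n, t) = 46, q^n = 1073741824, Hamming bound = 23342213, |C| = 22814744 ≤ bound (satisfied).

Step 1: Compute V_q(n, t) = Σ_{j=0}^1 C(n, j) (q−1)^j.
  j = 0: C(15,0)·(3)^0 = 1·1 = 1.
  j = 1: C(15,1)·(3)^1 = 15·3 = 45.
  V_q(n, t) = 1 + 45 = 46.
Step 2: q^n = 4^15 = 1073741824.
Step 3: Hamming bound ⌊q^n / V_q(n,t)⌋ = ⌊1073741824/46⌋ = 23342213.
Step 4: Compare |C| = 22814744 to 23342213: satisfied.
The claimed |C| lies below the Hamming bound.


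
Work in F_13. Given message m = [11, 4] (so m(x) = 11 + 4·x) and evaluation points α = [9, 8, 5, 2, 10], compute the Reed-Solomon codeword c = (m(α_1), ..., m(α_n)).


c = [8, 4, 5, 6, 12]

Message polynomial: m(x) = 11 + 4·x (mod 13).
For each evaluation point α_i, compute m(α_i) mod 13:
  α_1 = 9: Horner steps 4 → 8, so m(9) = 8.
  α_2 = 8: Horner steps 4 → 4, so m(8) = 4.
  α_3 = 5: Horner steps 4 → 5, so m(5) = 5.
  α_4 = 2: Horner steps 4 → 6, so m(2) = 6.
  α_5 = 10: Horner steps 4 → 12, so m(10) = 12.
Codeword c = [8, 4, 5, 6, 12] ∈ F_13^5.


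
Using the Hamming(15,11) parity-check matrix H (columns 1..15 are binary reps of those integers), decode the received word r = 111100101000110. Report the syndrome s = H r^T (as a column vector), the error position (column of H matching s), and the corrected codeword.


s = (1, 0, 0, 1)^T, error position = 9, corrected codeword c = 111100100000110

Compute s = H r^T mod 2 one row at a time:
  s_1 = 0 + 1 + 0 + 0 + 0 + 1 + 1 + 0 = 3 ≡ 1 (mod 2).
  s_2 = 1 + 0 + 0 + 1 + 0 + 1 + 1 + 0 = 4 ≡ 0 (mod 2).
  s_3 = 1 + 1 + 0 + 1 + 0 + 0 + 1 + 0 = 4 ≡ 0 (mod 2).
  s_4 = 1 + 1 + 0 + 1 + 1 + 0 + 1 + 0 = 5 ≡ 1 (mod 2).
s = (1, 0, 0, 1)^T — this equals column 9 of H (binary 1001), so error is at position 9.
Correct: flip bit 9 of r = 111100101000110 to get c = 111100100000110.


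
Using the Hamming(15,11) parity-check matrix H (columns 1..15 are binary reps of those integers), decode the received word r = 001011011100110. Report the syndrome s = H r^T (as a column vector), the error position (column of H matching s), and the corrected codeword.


s = (1, 0, 0, 0)^T, error position = 8, corrected codeword c = 001011001100110

Compute s = H r^T mod 2 one row at a time:
  s_1 = 1 + 1 + 1 + 0 + 0 + 1 + 1 + 0 = 5 ≡ 1 (mod 2).
  s_2 = 0 + 1 + 1 + 0 + 0 + 1 + 1 + 0 = 4 ≡ 0 (mod 2).
  s_3 = 0 + 1 + 1 + 0 + 1 + 0 + 1 + 0 = 4 ≡ 0 (mod 2).
  s_4 = 0 + 1 + 1 + 0 + 1 + 0 + 1 + 0 = 4 ≡ 0 (mod 2).
s = (1, 0, 0, 0)^T — this equals column 8 of H (binary 1000), so error is at position 8.
Correct: flip bit 8 of r = 001011011100110 to get c = 001011001100110.


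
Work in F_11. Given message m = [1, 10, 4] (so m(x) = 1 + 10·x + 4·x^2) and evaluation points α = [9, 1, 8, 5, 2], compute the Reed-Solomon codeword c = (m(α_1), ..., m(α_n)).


c = [8, 4, 7, 8, 4]

Message polynomial: m(x) = 1 + 10·x + 4·x^2 (mod 11).
For each evaluation point α_i, compute m(α_i) mod 11:
  α_1 = 9: Horner steps 4 → 2 → 8, so m(9) = 8.
  α_2 = 1: Horner steps 4 → 3 → 4, so m(1) = 4.
  α_3 = 8: Horner steps 4 → 9 → 7, so m(8) = 7.
  α_4 = 5: Horner steps 4 → 8 → 8, so m(5) = 8.
  α_5 = 2: Horner steps 4 → 7 → 4, so m(2) = 4.
Codeword c = [8, 4, 7, 8, 4] ∈ F_11^5.


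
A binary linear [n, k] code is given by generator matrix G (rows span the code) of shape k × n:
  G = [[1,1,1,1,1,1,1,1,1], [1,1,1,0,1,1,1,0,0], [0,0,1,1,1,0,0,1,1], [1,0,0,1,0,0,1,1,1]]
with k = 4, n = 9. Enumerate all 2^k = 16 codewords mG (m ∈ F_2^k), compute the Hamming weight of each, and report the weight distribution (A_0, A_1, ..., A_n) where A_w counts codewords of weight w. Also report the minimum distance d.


Weight distribution: A_0 = 1, A_2 = 3, A_3 = 1, A_4 = 3, A_5 = 3, A_6 = 1, A_7 = 3, A_9 = 1. Minimum distance d = 2.

Enumerate all 2^4 = 16 messages m ∈ F_2^4.
For each, compute codeword c = mG in F_2^9, then tally its weight.
  m = 0000 → c = 000000000, weight = 0.
  m = 1000 → c = 111111111, weight = 9.
  m = 0100 → c = 111011100, weight = 6.
  m = 1100 → c = 000100011, weight = 3.
  m = 0010 → c = 001110011, weight = 5.
  m = 1010 → c = 110001100, weight = 4.
  m = 0110 → c = 110101111, weight = 7.
  m = 1110 → c = 001010000, weight = 2.
  m = 0001 → c = 100100111, weight = 5.
  m = 1001 → c = 011011000, weight = 4.
  m = 0101 → c = 011111011, weight = 7.
  m = 1101 → c = 100000100, weight = 2.
  m = 0011 → c = 101010100, weight = 4.
  m = 1011 → c = 010101011, weight = 5.
  m = 0111 → c = 010001000, weight = 2.
  m = 1111 → c = 101110111, weight = 7.
Tally weights:
  weight 0: 1 codewords.
  weight 2: 3 codewords.
  weight 3: 1 codewords.
  weight 4: 3 codewords.
  weight 5: 3 codewords.
  weight 6: 1 codewords.
  weight 7: 3 codewords.
  weight 9: 1 codewords.
Minimum distance d = smallest w > 0 with A_w > 0 = 2.
Sanity: Σ A_w = 16 = 2^4 = 16 ✓.


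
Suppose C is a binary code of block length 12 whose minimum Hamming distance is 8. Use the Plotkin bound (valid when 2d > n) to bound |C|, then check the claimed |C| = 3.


Plotkin bound M ≤ 4; given |C| = 3 ≤ bound (satisfied).

Check applicability: 2d = 16, n = 12.
2d − n = 4 > 0, so Plotkin applies.
Compute d/(2d−n) = 8/4 ≈ 2.0000.
⌊d/(2d−n)⌋ = 2.
Plotkin bound: M ≤ 2·2 = 4.
Given |C| = 3, check: satisfied.
This |C| is below the Plotkin bound.


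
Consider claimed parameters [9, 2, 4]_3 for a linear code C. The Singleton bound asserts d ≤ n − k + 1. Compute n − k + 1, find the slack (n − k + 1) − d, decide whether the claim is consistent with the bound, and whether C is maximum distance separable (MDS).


Singleton RHS = n − k + 1 = 8, slack = 4, bound satisfied, not MDS.

Singleton bound: d ≤ n − k + 1.
Here n = 9, k = 2, so n − k + 1 = 8.
Given d = 4, check d ≤ 8: YES.
Slack = (n − k + 1) − d = 4.
The code is NOT MDS (slack = 4 > 0).
Description: the claimed parameters are [9, 2, 4]_3; such a code would be non-MDS.


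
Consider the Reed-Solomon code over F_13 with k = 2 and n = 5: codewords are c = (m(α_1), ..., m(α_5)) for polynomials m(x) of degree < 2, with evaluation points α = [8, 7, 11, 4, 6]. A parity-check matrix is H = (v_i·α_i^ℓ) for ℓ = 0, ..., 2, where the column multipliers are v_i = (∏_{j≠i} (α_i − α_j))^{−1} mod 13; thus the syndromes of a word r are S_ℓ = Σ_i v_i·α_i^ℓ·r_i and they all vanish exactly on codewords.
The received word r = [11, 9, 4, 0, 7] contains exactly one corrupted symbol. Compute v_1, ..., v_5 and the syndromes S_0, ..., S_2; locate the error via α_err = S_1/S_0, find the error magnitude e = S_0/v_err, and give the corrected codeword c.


S = (3, 12, 9), error at position 4, error magnitude e = 10, c = [11, 9, 4, 3, 7].

Step 1: column multipliers v_i = (∏_{j≠i}(α_i − α_j))^{−1} mod 13.
  i = 1 (α = 8): (8−7)(8−11)(8−4)(8−6) = 1·(−3)·4·2 = −24 ≡ 2, so v_1 = 2^{−1} = 7 (mod 13).
  i = 2 (α = 7): (7−8)(7−11)(7−4)(7−6) = (−1)·(−4)·3·1 = 12 ≡ 12, so v_2 = 12^{−1} = 12 (mod 13).
  i = 3 (α = 11): (11−8)(11−7)(11−4)(11−6) = 3·4·7·5 = 420 ≡ 4, so v_3 = 4^{−1} = 10 (mod 13).
  i = 4 (α = 4): (4−8)(4−7)(4−11)(4−6) = (−4)·(−3)·(−7)·(−2) = 168 ≡ 12, so v_4 = 12^{−1} = 12 (mod 13).
  i = 5 (α = 6): (6−8)(6−7)(6−11)(6−4) = (−2)·(−1)·(−5)·2 = −20 ≡ 6, so v_5 = 6^{−1} = 11 (mod 13).
  v = [7, 12, 10, 12, 11].
Step 2: syndromes of r = [11, 9, 4, 0, 7] (all sums mod 13).
  S_0 = Σ v_i r_i = 7·11 + 12·9 + 10·4 + 12·0 + 11·7 = 302 ≡ 3.
  S_1 = Σ v_i α_i r_i = 7·8·11 + 12·7·9 + 10·11·4 + 12·4·0 + 11·6·7 = 2274 ≡ 12.
  α_i^2 mod 13 = [12, 10, 4, 3, 10].
  S_2 = Σ v_i α_i^2 r_i = 7·12·11 + 12·10·9 + 10·4·4 + 12·3·0 + 11·10·7 = 2934 ≡ 9.
  S = (3, 12, 9) ≠ 0, so r is not a codeword (an error is present).
Step 3: locate the error. For a single error e at position i, S_ℓ = v_i·e·α_i^ℓ, so α_err = S_1/S_0.
  S_0^{−1} = 3^{−1} = 9 (mod 13), so α_err = 12·9 = 108 ≡ 4 = α_4. Error position i = 4.
  Consistency check: S_2/S_1 = 9·12 = 108 ≡ 4 = α_err ✓ (single-error assumption holds).
Step 4: error magnitude e = S_0/v_4 = S_0·∏_{j≠4}(α_4 − α_j) = 3·12 = 36 ≡ 10 (mod 13).
Step 5: correct position 4: c_4 = r_4 − e = 0 − 10 ≡ 3 (mod 13). Hence c = [11, 9, 4, 3, 7].
  Check: interpolating c through the α_i gives m(x) = 8 + 2·x (degree < 2) with m(α_i) = c_i for every i, so c is indeed a codeword.


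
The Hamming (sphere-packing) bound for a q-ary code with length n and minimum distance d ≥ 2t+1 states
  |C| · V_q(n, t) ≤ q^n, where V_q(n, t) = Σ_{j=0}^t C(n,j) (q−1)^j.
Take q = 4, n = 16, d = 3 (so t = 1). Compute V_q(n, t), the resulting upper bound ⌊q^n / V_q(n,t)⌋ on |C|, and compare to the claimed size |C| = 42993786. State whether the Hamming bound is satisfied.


V_q(n, t) = 49, q^n = 4294967296, Hamming bound = 87652393, |C| = 42993786 ≤ bound (satisfied).

Step 1: Compute V_q(n, t) = Σ_{j=0}^1 C(n, j) (q−1)^j.
  j = 0: C(16,0)·(3)^0 = 1·1 = 1.
  j = 1: C(16,1)·(3)^1 = 16·3 = 48.
  V_q(n, t) = 1 + 48 = 49.
Step 2: q^n = 4^16 = 4294967296.
Step 3: Hamming bound ⌊q^n / V_q(n,t)⌋ = ⌊4294967296/49⌋ = 87652393.
Step 4: Compare |C| = 42993786 to 87652393: satisfied.
The claimed |C| lies below the Hamming bound.


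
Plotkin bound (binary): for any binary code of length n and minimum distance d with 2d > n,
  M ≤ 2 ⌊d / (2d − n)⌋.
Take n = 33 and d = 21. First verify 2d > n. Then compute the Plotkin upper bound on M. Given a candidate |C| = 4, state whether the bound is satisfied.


Plotkin bound M ≤ 4; given |C| = 4 ≤ bound (satisfied).

Check applicability: 2d = 42, n = 33.
2d − n = 9 > 0, so Plotkin applies.
Compute d/(2d−n) = 21/9 ≈ 2.3333.
⌊d/(2d−n)⌋ = 2.
Plotkin bound: M ≤ 2·2 = 4.
Given |C| = 4, check: satisfied.
This |C| is at the Plotkin bound.


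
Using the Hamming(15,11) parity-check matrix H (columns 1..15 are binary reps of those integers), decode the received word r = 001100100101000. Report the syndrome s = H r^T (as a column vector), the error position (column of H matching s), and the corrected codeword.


s = (0, 1, 1, 0)^T, error position = 6, corrected codeword c = 001101100101000

Compute s = H r^T mod 2 one row at a time:
  s_1 = 0 + 0 + 1 + 0 + 1 + 0 + 0 + 0 = 2 ≡ 0 (mod 2).
  s_2 = 1 + 0 + 0 + 1 + 1 + 0 + 0 + 0 = 3 ≡ 1 (mod 2).
  s_3 = 0 + 1 + 0 + 1 + 1 + 0 + 0 + 0 = 3 ≡ 1 (mod 2).
  s_4 = 0 + 1 + 0 + 1 + 0 + 0 + 0 + 0 = 2 ≡ 0 (mod 2).
s = (0, 1, 1, 0)^T — this equals column 6 of H (binary 0110), so error is at position 6.
Correct: flip bit 6 of r = 001100100101000 to get c = 001101100101000.


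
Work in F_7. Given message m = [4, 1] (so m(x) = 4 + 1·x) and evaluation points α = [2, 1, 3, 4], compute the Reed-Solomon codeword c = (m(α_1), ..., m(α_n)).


c = [6, 5, 0, 1]

Message polynomial: m(x) = 4 + 1·x (mod 7).
For each evaluation point α_i, compute m(α_i) mod 7:
  α_1 = 2: Horner steps 1 → 6, so m(2) = 6.
  α_2 = 1: Horner steps 1 → 5, so m(1) = 5.
  α_3 = 3: Horner steps 1 → 0, so m(3) = 0.
  α_4 = 4: Horner steps 1 → 1, so m(4) = 1.
Codeword c = [6, 5, 0, 1] ∈ F_7^4.


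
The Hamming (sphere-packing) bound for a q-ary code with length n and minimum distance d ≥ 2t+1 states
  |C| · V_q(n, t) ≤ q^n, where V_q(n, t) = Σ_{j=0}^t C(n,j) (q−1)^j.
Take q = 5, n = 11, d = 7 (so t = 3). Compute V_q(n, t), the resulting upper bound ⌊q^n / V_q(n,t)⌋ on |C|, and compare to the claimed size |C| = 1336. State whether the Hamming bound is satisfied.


V_q(n, t) = 11485, q^n = 48828125, Hamming bound = 4251, |C| = 1336 ≤ bound (satisfied).

Step 1: Compute V_q(n, t) = Σ_{j=0}^3 C(n, j) (q−1)^j.
  j = 0: C(11,0)·(4)^0 = 1·1 = 1.
  j = 1: C(11,1)·(4)^1 = 11·4 = 44.
  j = 2: C(11,2)·(4)^2 = 55·16 = 880.
  j = 3: C(11,3)·(4)^3 = 165·64 = 10560.
  V_q(n, t) = 1 + 44 + 880 + 10560 = 11485.
Step 2: q^n = 5^11 = 48828125.
Step 3: Hamming bound ⌊q^n / V_q(n,t)⌋ = ⌊48828125/11485⌋ = 4251.
Step 4: Compare |C| = 1336 to 4251: satisfied.
The claimed |C| lies below the Hamming bound.


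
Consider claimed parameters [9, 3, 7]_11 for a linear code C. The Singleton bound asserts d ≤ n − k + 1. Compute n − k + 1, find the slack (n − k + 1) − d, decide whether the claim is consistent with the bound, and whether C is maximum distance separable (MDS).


Singleton RHS = n − k + 1 = 7, slack = 0, bound satisfied, MDS.

Singleton bound: d ≤ n − k + 1.
Here n = 9, k = 3, so n − k + 1 = 7.
Given d = 7, check d ≤ 7: YES.
Slack = (n − k + 1) − d = 0.
The code is MDS (slack = 0).
Description: the claimed parameters are [9, 3, 7]_11; such a code would be MDS (meets Singleton bound).


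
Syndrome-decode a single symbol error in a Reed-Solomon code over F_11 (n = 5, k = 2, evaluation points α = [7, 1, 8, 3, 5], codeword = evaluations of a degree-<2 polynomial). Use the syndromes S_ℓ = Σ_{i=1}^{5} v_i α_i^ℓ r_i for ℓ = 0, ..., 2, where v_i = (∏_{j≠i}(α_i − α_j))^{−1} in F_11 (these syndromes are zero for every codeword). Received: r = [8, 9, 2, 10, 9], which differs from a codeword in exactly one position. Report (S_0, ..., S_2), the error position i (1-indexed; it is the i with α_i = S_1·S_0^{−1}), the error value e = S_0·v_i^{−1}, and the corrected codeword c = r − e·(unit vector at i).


S = (7, 7, 7), error at position 2, error magnitude e = 9, c = [8, 0, 2, 10, 9].

Step 1: column multipliers v_i = (∏_{j≠i}(α_i − α_j))^{−1} mod 11.
  i = 1 (α = 7): (7−1)(7−8)(7−3)(7−5) = 6·(−1)·4·2 = −48 ≡ 7, so v_1 = 7^{−1} = 8 (mod 11).
  i = 2 (α = 1): (1−7)(1−8)(1−3)(1−5) = (−6)·(−7)·(−2)·(−4) = 336 ≡ 6, so v_2 = 6^{−1} = 2 (mod 11).
  i = 3 (α = 8): (8−7)(8−1)(8−3)(8−5) = 1·7·5·3 = 105 ≡ 6, so v_3 = 6^{−1} = 2 (mod 11).
  i = 4 (α = 3): (3−7)(3−1)(3−8)(3−5) = (−4)·2·(−5)·(−2) = −80 ≡ 8, so v_4 = 8^{−1} = 7 (mod 11).
  i = 5 (α = 5): (5−7)(5−1)(5−8)(5−3) = (−2)·4·(−3)·2 = 48 ≡ 4, so v_5 = 4^{−1} = 3 (mod 11).
  v = [8, 2, 2, 7, 3].
Step 2: syndromes of r = [8, 9, 2, 10, 9] (all sums mod 11).
  S_0 = Σ v_i r_i = 8·8 + 2·9 + 2·2 + 7·10 + 3·9 = 183 ≡ 7.
  S_1 = Σ v_i α_i r_i = 8·7·8 + 2·1·9 + 2·8·2 + 7·3·10 + 3·5·9 = 843 ≡ 7.
  α_i^2 mod 11 = [5, 1, 9, 9, 3].
  S_2 = Σ v_i α_i^2 r_i = 8·5·8 + 2·1·9 + 2·9·2 + 7·9·10 + 3·3·9 = 1085 ≡ 7.
  S = (7, 7, 7) ≠ 0, so r is not a codeword (an error is present).
Step 3: locate the error. For a single error e at position i, S_ℓ = v_i·e·α_i^ℓ, so α_err = S_1/S_0.
  S_0^{−1} = 7^{−1} = 8 (mod 11), so α_err = 7·8 = 56 ≡ 1 = α_2. Error position i = 2.
  Consistency check: S_2/S_1 = 7·8 = 56 ≡ 1 = α_err ✓ (single-error assumption holds).
Step 4: error magnitude e = S_0/v_2 = S_0·∏_{j≠2}(α_2 − α_j) = 7·6 = 42 ≡ 9 (mod 11).
Step 5: correct position 2: c_2 = r_2 − e = 9 − 9 ≡ 0 (mod 11). Hence c = [8, 0, 2, 10, 9].
  Check: interpolating c through the α_i gives m(x) = 6 + 5·x (degree < 2) with m(α_i) = c_i for every i, so c is indeed a codeword.


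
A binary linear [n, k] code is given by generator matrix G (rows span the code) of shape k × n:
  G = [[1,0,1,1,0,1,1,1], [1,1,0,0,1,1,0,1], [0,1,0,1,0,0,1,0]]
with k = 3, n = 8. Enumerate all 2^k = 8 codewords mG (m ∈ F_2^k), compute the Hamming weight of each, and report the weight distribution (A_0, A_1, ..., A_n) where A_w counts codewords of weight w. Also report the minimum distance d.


Weight distribution: A_0 = 1, A_2 = 1, A_3 = 1, A_5 = 3, A_6 = 2. Minimum distance d = 2.

Enumerate all 2^3 = 8 messages m ∈ F_2^3.
For each, compute codeword c = mG in F_2^8, then tally its weight.
  m = 000 → c = 00000000, weight = 0.
  m = 100 → c = 10110111, weight = 6.
  m = 010 → c = 11001101, weight = 5.
  m = 110 → c = 01111010, weight = 5.
  m = 001 → c = 01010010, weight = 3.
  m = 101 → c = 11100101, weight = 5.
  m = 011 → c = 10011111, weight = 6.
  m = 111 → c = 00101000, weight = 2.
Tally weights:
  weight 0: 1 codewords.
  weight 2: 1 codewords.
  weight 3: 1 codewords.
  weight 5: 3 codewords.
  weight 6: 2 codewords.
Minimum distance d = smallest w > 0 with A_w > 0 = 2.
Sanity: Σ A_w = 8 = 2^3 = 8 ✓.


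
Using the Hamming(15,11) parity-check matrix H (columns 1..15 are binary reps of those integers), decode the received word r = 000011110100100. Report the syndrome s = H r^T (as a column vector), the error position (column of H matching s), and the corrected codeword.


s = (1, 0, 1, 1)^T, error position = 11, corrected codeword c = 000011110110100

Compute s = H r^T mod 2 one row at a time:
  s_1 = 1 + 0 + 1 + 0 + 0 + 1 + 0 + 0 = 3 ≡ 1 (mod 2).
  s_2 = 0 + 1 + 1 + 1 + 0 + 1 + 0 + 0 = 4 ≡ 0 (mod 2).
  s_3 = 0 + 0 + 1 + 1 + 1 + 0 + 0 + 0 = 3 ≡ 1 (mod 2).
  s_4 = 0 + 0 + 1 + 1 + 0 + 0 + 1 + 0 = 3 ≡ 1 (mod 2).
s = (1, 0, 1, 1)^T — this equals column 11 of H (binary 1011), so error is at position 11.
Correct: flip bit 11 of r = 000011110100100 to get c = 000011110110100.


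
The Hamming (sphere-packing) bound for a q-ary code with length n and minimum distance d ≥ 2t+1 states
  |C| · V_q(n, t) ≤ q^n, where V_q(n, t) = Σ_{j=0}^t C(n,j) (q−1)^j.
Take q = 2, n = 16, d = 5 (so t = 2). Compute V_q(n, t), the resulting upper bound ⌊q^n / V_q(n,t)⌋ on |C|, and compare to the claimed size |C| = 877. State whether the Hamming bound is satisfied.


V_q(n, t) = 137, q^n = 65536, Hamming bound = 478, |C| = 877 > bound (violated).

Step 1: Compute V_q(n, t) = Σ_{j=0}^2 C(n, j) (q−1)^j.
  j = 0: C(16,0)·(1)^0 = 1·1 = 1.
  j = 1: C(16,1)·(1)^1 = 16·1 = 16.
  j = 2: C(16,2)·(1)^2 = 120·1 = 120.
  V_q(n, t) = 1 + 16 + 120 = 137.
Step 2: q^n = 2^16 = 65536.
Step 3: Hamming bound ⌊q^n / V_q(n,t)⌋ = ⌊65536/137⌋ = 478.
Step 4: Compare |C| = 877 to 478: violated.
The claimed |C| lies above the Hamming bound, so no 2-ary code of length 16 with d ≥ 5 can have 877 codewords.


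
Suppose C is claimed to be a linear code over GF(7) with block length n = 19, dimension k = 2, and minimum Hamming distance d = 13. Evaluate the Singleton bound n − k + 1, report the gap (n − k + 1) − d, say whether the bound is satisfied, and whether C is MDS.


Singleton RHS = n − k + 1 = 18, slack = 5, bound satisfied, not MDS.

Singleton bound: d ≤ n − k + 1.
Here n = 19, k = 2, so n − k + 1 = 18.
Given d = 13, check d ≤ 18: YES.
Slack = (n − k + 1) − d = 5.
The code is NOT MDS (slack = 5 > 0).
Description: the claimed parameters are [19, 2, 13]_7; such a code would be non-MDS.


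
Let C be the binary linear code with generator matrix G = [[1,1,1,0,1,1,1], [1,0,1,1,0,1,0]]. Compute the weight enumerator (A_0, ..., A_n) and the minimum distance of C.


Weight distribution: A_0 = 1, A_4 = 2, A_6 = 1. Minimum distance d = 4.

Enumerate all 2^2 = 4 messages m ∈ F_2^2.
For each, compute codeword c = mG in F_2^7, then tally its weight.
  m = 00 → c = 0000000, weight = 0.
  m = 10 → c = 1110111, weight = 6.
  m = 01 → c = 1011010, weight = 4.
  m = 11 → c = 0101101, weight = 4.
Tally weights:
  weight 0: 1 codewords.
  weight 4: 2 codewords.
  weight 6: 1 codewords.
Minimum distance d = smallest w > 0 with A_w > 0 = 4.
Sanity: Σ A_w = 4 = 2^2 = 4 ✓.


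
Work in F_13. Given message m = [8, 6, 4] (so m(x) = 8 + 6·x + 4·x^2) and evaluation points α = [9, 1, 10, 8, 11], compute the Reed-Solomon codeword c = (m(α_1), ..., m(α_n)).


c = [9, 5, 0, 0, 12]

Message polynomial: m(x) = 8 + 6·x + 4·x^2 (mod 13).
For each evaluation point α_i, compute m(α_i) mod 13:
  α_1 = 9: Horner steps 4 → 3 → 9, so m(9) = 9.
  α_2 = 1: Horner steps 4 → 10 → 5, so m(1) = 5.
  α_3 = 10: Horner steps 4 → 7 → 0, so m(10) = 0.
  α_4 = 8: Horner steps 4 → 12 → 0, so m(8) = 0.
  α_5 = 11: Horner steps 4 → 11 → 12, so m(11) = 12.
Codeword c = [9, 5, 0, 0, 12] ∈ F_13^5.


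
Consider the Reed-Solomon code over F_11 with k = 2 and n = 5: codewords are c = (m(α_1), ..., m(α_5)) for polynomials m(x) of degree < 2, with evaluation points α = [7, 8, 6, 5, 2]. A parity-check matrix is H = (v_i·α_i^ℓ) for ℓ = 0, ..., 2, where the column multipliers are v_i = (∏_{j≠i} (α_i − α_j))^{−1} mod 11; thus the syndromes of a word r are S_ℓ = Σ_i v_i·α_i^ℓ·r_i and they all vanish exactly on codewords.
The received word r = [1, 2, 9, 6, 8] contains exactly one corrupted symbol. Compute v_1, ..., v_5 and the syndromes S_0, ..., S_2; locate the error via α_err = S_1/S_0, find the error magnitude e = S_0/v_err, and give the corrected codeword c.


S = (3, 2, 5), error at position 2, error magnitude e = 9, c = [1, 4, 9, 6, 8].

Step 1: column multipliers v_i = (∏_{j≠i}(α_i − α_j))^{−1} mod 11.
  i = 1 (α = 7): (7−8)(7−6)(7−5)(7−2) = (−1)·1·2·5 = −10 ≡ 1, so v_1 = 1^{−1} = 1 (mod 11).
  i = 2 (α = 8): (8−7)(8−6)(8−5)(8−2) = 1·2·3·6 = 36 ≡ 3, so v_2 = 3^{−1} = 4 (mod 11).
  i = 3 (α = 6): (6−7)(6−8)(6−5)(6−2) = (−1)·(−2)·1·4 = 8 ≡ 8, so v_3 = 8^{−1} = 7 (mod 11).
  i = 4 (α = 5): (5−7)(5−8)(5−6)(5−2) = (−2)·(−3)·(−1)·3 = −18 ≡ 4, so v_4 = 4^{−1} = 3 (mod 11).
  i = 5 (α = 2): (2−7)(2−8)(2−6)(2−5) = (−5)·(−6)·(−4)·(−3) = 360 ≡ 8, so v_5 = 8^{−1} = 7 (mod 11).
  v = [1, 4, 7, 3, 7].
Step 2: syndromes of r = [1, 2, 9, 6, 8] (all sums mod 11).
  S_0 = Σ v_i r_i = 1·1 + 4·2 + 7·9 + 3·6 + 7·8 = 146 ≡ 3.
  S_1 = Σ v_i α_i r_i = 1·7·1 + 4·8·2 + 7·6·9 + 3·5·6 + 7·2·8 = 651 ≡ 2.
  α_i^2 mod 11 = [5, 9, 3, 3, 4].
  S_2 = Σ v_i α_i^2 r_i = 1·5·1 + 4·9·2 + 7·3·9 + 3·3·6 + 7·4·8 = 544 ≡ 5.
  S = (3, 2, 5) ≠ 0, so r is not a codeword (an error is present).
Step 3: locate the error. For a single error e at position i, S_ℓ = v_i·e·α_i^ℓ, so α_err = S_1/S_0.
  S_0^{−1} = 3^{−1} = 4 (mod 11), so α_err = 2·4 = 8 ≡ 8 = α_2. Error position i = 2.
  Consistency check: S_2/S_1 = 5·6 = 30 ≡ 8 = α_err ✓ (single-error assumption holds).
Step 4: error magnitude e = S_0/v_2 = S_0·∏_{j≠2}(α_2 − α_j) = 3·3 = 9 ≡ 9 (mod 11).
Step 5: correct position 2: c_2 = r_2 − e = 2 − 9 ≡ 4 (mod 11). Hence c = [1, 4, 9, 6, 8].
  Check: interpolating c through the α_i gives m(x) = 2 + 3·x (degree < 2) with m(α_i) = c_i for every i, so c is indeed a codeword.


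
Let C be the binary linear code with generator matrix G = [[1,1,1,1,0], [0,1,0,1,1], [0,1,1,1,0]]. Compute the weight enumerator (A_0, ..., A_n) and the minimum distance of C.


Weight distribution: A_0 = 1, A_1 = 1, A_2 = 1, A_3 = 3, A_4 = 2. Minimum distance d = 1.

Enumerate all 2^3 = 8 messages m ∈ F_2^3.
For each, compute codeword c = mG in F_2^5, then tally its weight.
  m = 000 → c = 00000, weight = 0.
  m = 100 → c = 11110, weight = 4.
  m = 010 → c = 01011, weight = 3.
  m = 110 → c = 10101, weight = 3.
  m = 001 → c = 01110, weight = 3.
  m = 101 → c = 10000, weight = 1.
  m = 011 → c = 00101, weight = 2.
  m = 111 → c = 11011, weight = 4.
Tally weights:
  weight 0: 1 codewords.
  weight 1: 1 codewords.
  weight 2: 1 codewords.
  weight 3: 3 codewords.
  weight 4: 2 codewords.
Minimum distance d = smallest w > 0 with A_w > 0 = 1.
Sanity: Σ A_w = 8 = 2^3 = 8 ✓.


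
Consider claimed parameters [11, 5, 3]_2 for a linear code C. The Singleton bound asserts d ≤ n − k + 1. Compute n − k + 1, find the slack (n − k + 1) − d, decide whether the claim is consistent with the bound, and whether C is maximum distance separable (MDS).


Singleton RHS = n − k + 1 = 7, slack = 4, bound satisfied, not MDS.

Singleton bound: d ≤ n − k + 1.
Here n = 11, k = 5, so n − k + 1 = 7.
Given d = 3, check d ≤ 7: YES.
Slack = (n − k + 1) − d = 4.
The code is NOT MDS (slack = 4 > 0).
Description: the claimed parameters are [11, 5, 3]_2; such a code would be non-MDS.


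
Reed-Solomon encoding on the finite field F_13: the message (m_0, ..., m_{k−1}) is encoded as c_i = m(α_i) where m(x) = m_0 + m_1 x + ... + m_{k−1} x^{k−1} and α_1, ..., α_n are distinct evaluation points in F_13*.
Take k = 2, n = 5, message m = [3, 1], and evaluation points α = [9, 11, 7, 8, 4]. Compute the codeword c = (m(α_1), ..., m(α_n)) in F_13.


c = [12, 1, 10, 11, 7]

Message polynomial: m(x) = 3 + 1·x (mod 13).
For each evaluation point α_i, compute m(α_i) mod 13:
  α_1 = 9: Horner steps 1 → 12, so m(9) = 12.
  α_2 = 11: Horner steps 1 → 1, so m(11) = 1.
  α_3 = 7: Horner steps 1 → 10, so m(7) = 10.
  α_4 = 8: Horner steps 1 → 11, so m(8) = 11.
  α_5 = 4: Horner steps 1 → 7, so m(4) = 7.
Codeword c = [12, 1, 10, 11, 7] ∈ F_13^5.


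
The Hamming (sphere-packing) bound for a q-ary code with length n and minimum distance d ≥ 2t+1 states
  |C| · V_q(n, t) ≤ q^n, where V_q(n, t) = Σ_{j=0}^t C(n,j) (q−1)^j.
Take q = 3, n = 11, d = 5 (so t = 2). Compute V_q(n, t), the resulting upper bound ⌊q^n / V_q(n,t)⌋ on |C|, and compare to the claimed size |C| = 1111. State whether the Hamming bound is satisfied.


V_q(n, t) = 243, q^n = 177147, Hamming bound = 729, |C| = 1111 > bound (violated).

Step 1: Compute V_q(n, t) = Σ_{j=0}^2 C(n, j) (q−1)^j.
  j = 0: C(11,0)·(2)^0 = 1·1 = 1.
  j = 1: C(11,1)·(2)^1 = 11·2 = 22.
  j = 2: C(11,2)·(2)^2 = 55·4 = 220.
  V_q(n, t) = 1 + 22 + 220 = 243.
Step 2: q^n = 3^11 = 177147.
Step 3: Hamming bound ⌊q^n / V_q(n,t)⌋ = ⌊177147/243⌋ = 729.
Step 4: Compare |C| = 1111 to 729: violated.
The claimed |C| lies above the Hamming bound, so no 3-ary code of length 11 with d ≥ 5 can have 1111 codewords.


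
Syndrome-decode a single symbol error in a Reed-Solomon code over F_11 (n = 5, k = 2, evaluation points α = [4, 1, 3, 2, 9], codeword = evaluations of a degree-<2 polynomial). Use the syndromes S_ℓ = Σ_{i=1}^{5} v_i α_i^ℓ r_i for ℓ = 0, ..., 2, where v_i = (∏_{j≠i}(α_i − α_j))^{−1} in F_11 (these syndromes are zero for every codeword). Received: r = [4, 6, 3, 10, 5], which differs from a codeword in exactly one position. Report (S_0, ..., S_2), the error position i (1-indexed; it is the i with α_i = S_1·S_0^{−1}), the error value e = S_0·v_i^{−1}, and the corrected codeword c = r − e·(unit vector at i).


S = (10, 7, 6), error at position 1, error magnitude e = 8, c = [7, 6, 3, 10, 5].

Step 1: column multipliers v_i = (∏_{j≠i}(α_i − α_j))^{−1} mod 11.
  i = 1 (α = 4): (4−1)(4−3)(4−2)(4−9) = 3·1·2·(−5) = −30 ≡ 3, so v_1 = 3^{−1} = 4 (mod 11).
  i = 2 (α = 1): (1−4)(1−3)(1−2)(1−9) = (−3)·(−2)·(−1)·(−8) = 48 ≡ 4, so v_2 = 4^{−1} = 3 (mod 11).
  i = 3 (α = 3): (3−4)(3−1)(3−2)(3−9) = (−1)·2·1·(−6) = 12 ≡ 1, so v_3 = 1^{−1} = 1 (mod 11).
  i = 4 (α = 2): (2−4)(2−1)(2−3)(2−9) = (−2)·1·(−1)·(−7) = −14 ≡ 8, so v_4 = 8^{−1} = 7 (mod 11).
  i = 5 (α = 9): (9−4)(9−1)(9−3)(9−2) = 5·8·6·7 = 1680 ≡ 8, so v_5 = 8^{−1} = 7 (mod 11).
  v = [4, 3, 1, 7, 7].
Step 2: syndromes of r = [4, 6, 3, 10, 5] (all sums mod 11).
  S_0 = Σ v_i r_i = 4·4 + 3·6 + 1·3 + 7·10 + 7·5 = 142 ≡ 10.
  S_1 = Σ v_i α_i r_i = 4·4·4 + 3·1·6 + 1·3·3 + 7·2·10 + 7·9·5 = 546 ≡ 7.
  α_i^2 mod 11 = [5, 1, 9, 4, 4].
  S_2 = Σ v_i α_i^2 r_i = 4·5·4 + 3·1·6 + 1·9·3 + 7·4·10 + 7·4·5 = 545 ≡ 6.
  S = (10, 7, 6) ≠ 0, so r is not a codeword (an error is present).
Step 3: locate the error. For a single error e at position i, S_ℓ = v_i·e·α_i^ℓ, so α_err = S_1/S_0.
  S_0^{−1} = 10^{−1} = 10 (mod 11), so α_err = 7·10 = 70 ≡ 4 = α_1. Error position i = 1.
  Consistency check: S_2/S_1 = 6·8 = 48 ≡ 4 = α_err ✓ (single-error assumption holds).
Step 4: error magnitude e = S_0/v_1 = S_0·∏_{j≠1}(α_1 − α_j) = 10·3 = 30 ≡ 8 (mod 11).
Step 5: correct position 1: c_1 = r_1 − e = 4 − 8 ≡ 7 (mod 11). Hence c = [7, 6, 3, 10, 5].
  Check: interpolating c through the α_i gives m(x) = 2 + 4·x (degree < 2) with m(α_i) = c_i for every i, so c is indeed a codeword.


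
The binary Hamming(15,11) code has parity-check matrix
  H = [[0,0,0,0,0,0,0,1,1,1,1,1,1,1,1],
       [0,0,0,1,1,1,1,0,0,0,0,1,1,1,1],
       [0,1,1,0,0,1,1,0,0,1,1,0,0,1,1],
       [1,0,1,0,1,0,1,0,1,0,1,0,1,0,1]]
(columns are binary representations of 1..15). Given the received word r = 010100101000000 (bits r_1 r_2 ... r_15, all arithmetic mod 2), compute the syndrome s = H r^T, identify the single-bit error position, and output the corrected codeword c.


s = (1, 0, 0, 0)^T, error position = 8, corrected codeword c = 010100111000000

Compute s = H r^T mod 2 one row at a time:
  s_1 = 0 + 1 + 0 + 0 + 0 + 0 + 0 + 0 = 1 ≡ 1 (mod 2).
  s_2 = 1 + 0 + 0 + 1 + 0 + 0 + 0 + 0 = 2 ≡ 0 (mod 2).
  s_3 = 1 + 0 + 0 + 1 + 0 + 0 + 0 + 0 = 2 ≡ 0 (mod 2).
  s_4 = 0 + 0 + 0 + 1 + 1 + 0 + 0 + 0 = 2 ≡ 0 (mod 2).
s = (1, 0, 0, 0)^T — this equals column 8 of H (binary 1000), so error is at position 8.
Correct: flip bit 8 of r = 010100101000000 to get c = 010100111000000.


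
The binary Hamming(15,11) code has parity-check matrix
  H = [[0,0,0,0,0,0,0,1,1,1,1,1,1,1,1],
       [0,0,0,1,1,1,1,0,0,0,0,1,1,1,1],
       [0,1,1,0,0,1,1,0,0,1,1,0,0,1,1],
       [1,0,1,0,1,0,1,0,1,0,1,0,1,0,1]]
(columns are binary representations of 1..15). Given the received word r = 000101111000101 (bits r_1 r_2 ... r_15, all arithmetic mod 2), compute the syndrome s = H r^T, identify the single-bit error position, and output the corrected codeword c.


s = (0, 1, 1, 0)^T, error position = 6, corrected codeword c = 000100111000101

Compute s = H r^T mod 2 one row at a time:
  s_1 = 1 + 1 + 0 + 0 + 0 + 1 + 0 + 1 = 4 ≡ 0 (mod 2).
  s_2 = 1 + 0 + 1 + 1 + 0 + 1 + 0 + 1 = 5 ≡ 1 (mod 2).
  s_3 = 0 + 0 + 1 + 1 + 0 + 0 + 0 + 1 = 3 ≡ 1 (mod 2).
  s_4 = 0 + 0 + 0 + 1 + 1 + 0 + 1 + 1 = 4 ≡ 0 (mod 2).
s = (0, 1, 1, 0)^T — this equals column 6 of H (binary 0110), so error is at position 6.
Correct: flip bit 6 of r = 000101111000101 to get c = 000100111000101.


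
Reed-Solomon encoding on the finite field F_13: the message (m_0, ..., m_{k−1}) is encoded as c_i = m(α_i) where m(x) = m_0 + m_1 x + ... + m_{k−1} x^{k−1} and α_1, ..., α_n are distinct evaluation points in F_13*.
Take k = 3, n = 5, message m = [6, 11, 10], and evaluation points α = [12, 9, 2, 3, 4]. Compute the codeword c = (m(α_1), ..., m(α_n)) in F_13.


c = [5, 5, 3, 12, 2]

Message polynomial: m(x) = 6 + 11·x + 10·x^2 (mod 13).
For each evaluation point α_i, compute m(α_i) mod 13:
  α_1 = 12: Horner steps 10 → 1 → 5, so m(12) = 5.
  α_2 = 9: Horner steps 10 → 10 → 5, so m(9) = 5.
  α_3 = 2: Horner steps 10 → 5 → 3, so m(2) = 3.
  α_4 = 3: Horner steps 10 → 2 → 12, so m(3) = 12.
  α_5 = 4: Horner steps 10 → 12 → 2, so m(4) = 2.
Codeword c = [5, 5, 3, 12, 2] ∈ F_13^5.


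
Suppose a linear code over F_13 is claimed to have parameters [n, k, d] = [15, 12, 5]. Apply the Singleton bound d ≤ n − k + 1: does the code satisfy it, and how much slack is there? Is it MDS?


Singleton RHS = n − k + 1 = 4, slack = -1, bound violated (no such code; not MDS).

Singleton bound: d ≤ n − k + 1.
Here n = 15, k = 12, so n − k + 1 = 4.
Given d = 5, check d ≤ 4: NO.
Slack = (n − k + 1) − d = -1.
The slack is negative: d = 5 exceeds n − k + 1 = 4 by 1, so the Singleton bound is violated and no linear [15, 12, 5]_13 code can exist. In particular it is not MDS (MDS requires d = n − k + 1 exactly).
Description: the claimed parameters are [15, 12, 5]_13; such a code would be impossible (violates the Singleton bound).


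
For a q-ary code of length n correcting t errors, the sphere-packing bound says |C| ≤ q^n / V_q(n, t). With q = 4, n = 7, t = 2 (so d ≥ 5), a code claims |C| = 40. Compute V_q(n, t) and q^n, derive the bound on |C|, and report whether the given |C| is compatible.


V_q(n, t) = 211, q^n = 16384, Hamming bound = 77, |C| = 40 ≤ bound (satisfied).

Step 1: Compute V_q(n, t) = Σ_{j=0}^2 C(n, j) (q−1)^j.
  j = 0: C(7,0)·(3)^0 = 1·1 = 1.
  j = 1: C(7,1)·(3)^1 = 7·3 = 21.
  j = 2: C(7,2)·(3)^2 = 21·9 = 189.
  V_q(n, t) = 1 + 21 + 189 = 211.
Step 2: q^n = 4^7 = 16384.
Step 3: Hamming bound ⌊q^n / V_q(n,t)⌋ = ⌊16384/211⌋ = 77.
Step 4: Compare |C| = 40 to 77: satisfied.
The claimed |C| lies below the Hamming bound.


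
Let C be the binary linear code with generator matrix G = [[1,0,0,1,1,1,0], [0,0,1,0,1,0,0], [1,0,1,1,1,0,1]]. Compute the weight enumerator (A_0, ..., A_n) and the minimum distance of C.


Weight distribution: A_0 = 1, A_2 = 1, A_3 = 3, A_4 = 2, A_5 = 1. Minimum distance d = 2.

Enumerate all 2^3 = 8 messages m ∈ F_2^3.
For each, compute codeword c = mG in F_2^7, then tally its weight.
  m = 000 → c = 0000000, weight = 0.
  m = 100 → c = 1001110, weight = 4.
  m = 010 → c = 0010100, weight = 2.
  m = 110 → c = 1011010, weight = 4.
  m = 001 → c = 1011101, weight = 5.
  m = 101 → c = 0010011, weight = 3.
  m = 011 → c = 1001001, weight = 3.
  m = 111 → c = 0000111, weight = 3.
Tally weights:
  weight 0: 1 codewords.
  weight 2: 1 codewords.
  weight 3: 3 codewords.
  weight 4: 2 codewords.
  weight 5: 1 codewords.
Minimum distance d = smallest w > 0 with A_w > 0 = 2.
Sanity: Σ A_w = 8 = 2^3 = 8 ✓.


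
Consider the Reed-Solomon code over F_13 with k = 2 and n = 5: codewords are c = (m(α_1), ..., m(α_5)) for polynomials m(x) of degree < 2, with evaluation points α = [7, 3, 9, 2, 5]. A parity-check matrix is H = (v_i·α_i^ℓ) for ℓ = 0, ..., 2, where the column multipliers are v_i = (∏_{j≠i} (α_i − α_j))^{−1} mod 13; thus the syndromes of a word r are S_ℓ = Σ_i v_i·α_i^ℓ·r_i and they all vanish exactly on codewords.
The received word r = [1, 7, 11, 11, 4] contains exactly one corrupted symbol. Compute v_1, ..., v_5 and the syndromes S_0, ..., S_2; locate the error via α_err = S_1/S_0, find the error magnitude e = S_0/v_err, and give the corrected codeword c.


S = (9, 5, 10), error at position 4, error magnitude e = 9, c = [1, 7, 11, 2, 4].

Step 1: column multipliers v_i = (∏_{j≠i}(α_i − α_j))^{−1} mod 13.
  i = 1 (α = 7): (7−3)(7−9)(7−2)(7−5) = 4·(−2)·5·2 = −80 ≡ 11, so v_1 = 11^{−1} = 6 (mod 13).
  i = 2 (α = 3): (3−7)(3−9)(3−2)(3−5) = (−4)·(−6)·1·(−2) = −48 ≡ 4, so v_2 = 4^{−1} = 10 (mod 13).
  i = 3 (α = 9): (9−7)(9−3)(9−2)(9−5) = 2·6·7·4 = 336 ≡ 11, so v_3 = 11^{−1} = 6 (mod 13).
  i = 4 (α = 2): (2−7)(2−3)(2−9)(2−5) = (−5)·(−1)·(−7)·(−3) = 105 ≡ 1, so v_4 = 1^{−1} = 1 (mod 13).
  i = 5 (α = 5): (5−7)(5−3)(5−9)(5−2) = (−2)·2·(−4)·3 = 48 ≡ 9, so v_5 = 9^{−1} = 3 (mod 13).
  v = [6, 10, 6, 1, 3].
Step 2: syndromes of r = [1, 7, 11, 11, 4] (all sums mod 13).
  S_0 = Σ v_i r_i = 6·1 + 10·7 + 6·11 + 1·11 + 3·4 = 165 ≡ 9.
  S_1 = Σ v_i α_i r_i = 6·7·1 + 10·3·7 + 6·9·11 + 1·2·11 + 3·5·4 = 928 ≡ 5.
  α_i^2 mod 13 = [10, 9, 3, 4, 12].
  S_2 = Σ v_i α_i^2 r_i = 6·10·1 + 10·9·7 + 6·3·11 + 1·4·11 + 3·12·4 = 1076 ≡ 10.
  S = (9, 5, 10) ≠ 0, so r is not a codeword (an error is present).
Step 3: locate the error. For a single error e at position i, S_ℓ = v_i·e·α_i^ℓ, so α_err = S_1/S_0.
  S_0^{−1} = 9^{−1} = 3 (mod 13), so α_err = 5·3 = 15 ≡ 2 = α_4. Error position i = 4.
  Consistency check: S_2/S_1 = 10·8 = 80 ≡ 2 = α_err ✓ (single-error assumption holds).
Step 4: error magnitude e = S_0/v_4 = S_0·∏_{j≠4}(α_4 − α_j) = 9·1 = 9 ≡ 9 (mod 13).
Step 5: correct position 4: c_4 = r_4 − e = 11 − 9 ≡ 2 (mod 13). Hence c = [1, 7, 11, 2, 4].
  Check: interpolating c through the α_i gives m(x) = 5 + 5·x (degree < 2) with m(α_i) = c_i for every i, so c is indeed a codeword.
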